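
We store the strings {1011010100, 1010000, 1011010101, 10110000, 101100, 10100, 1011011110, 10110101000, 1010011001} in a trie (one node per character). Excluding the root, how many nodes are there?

Trie structure (* marks end of a word):
(root)
└─ 1
   └─ 0
      └─ 1
         ├─ 0
         │  └─ 0 *
         │     ├─ 0
         │     │  └─ 0 *
         │     └─ 1
         │        └─ 1
         │           └─ 0
         │              └─ 0
         │                 └─ 1 *
         └─ 1
            └─ 0
               ├─ 0 *
               │  └─ 0
               │     └─ 0 *
               └─ 1
                  ├─ 0
                  │  └─ 1
                  │     └─ 0
                  │        ├─ 0 *
                  │        │  └─ 0 *
                  │        └─ 1 *
                  └─ 1
                     └─ 1
                        └─ 1
                           └─ 0 *
Counting every labelled node above: 28.

28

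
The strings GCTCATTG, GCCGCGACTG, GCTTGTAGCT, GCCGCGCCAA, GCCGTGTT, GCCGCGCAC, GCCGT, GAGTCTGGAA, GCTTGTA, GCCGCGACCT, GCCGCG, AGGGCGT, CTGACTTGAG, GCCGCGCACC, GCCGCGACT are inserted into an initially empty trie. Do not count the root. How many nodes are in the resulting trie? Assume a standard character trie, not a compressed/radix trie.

Trace insertions, counting only characters that open a new branch:
  "GCTCATTG" → 8 new (G, C, T, C, A, T, T, G)
  "GCCGCGACTG" → prefix "GC" already present; 8 new (C, G, C, G, A, C, T, G)
  "GCTTGTAGCT" → prefix "GCT" already present; 7 new (T, G, T, A, G, C, T)
  "GCCGCGCCAA" → prefix "GCCGCG" already present; 4 new (C, C, A, A)
  "GCCGTGTT" → prefix "GCCG" already present; 4 new (T, G, T, T)
  "GCCGCGCAC" → prefix "GCCGCGC" already present; 2 new (A, C)
  "GCCGT" → prefix "GCCGT" already present; 0 new (none)
  "GAGTCTGGAA" → prefix "G" already present; 9 new (A, G, T, C, T, G, G, A, A)
  "GCTTGTA" → prefix "GCTTGTA" already present; 0 new (none)
  "GCCGCGACCT" → prefix "GCCGCGAC" already present; 2 new (C, T)
  "GCCGCG" → prefix "GCCGCG" already present; 0 new (none)
  "AGGGCGT" → 7 new (A, G, G, G, C, G, T)
  "CTGACTTGAG" → 10 new (C, T, G, A, C, T, T, G, A, G)
  "GCCGCGCACC" → prefix "GCCGCGCAC" already present; 1 new (C)
  "GCCGCGACT" → prefix "GCCGCGACT" already present; 0 new (none)
Total nodes = 8 + 8 + 7 + 4 + 4 + 2 + 0 + 9 + 0 + 2 + 0 + 7 + 10 + 1 + 0 = 62

62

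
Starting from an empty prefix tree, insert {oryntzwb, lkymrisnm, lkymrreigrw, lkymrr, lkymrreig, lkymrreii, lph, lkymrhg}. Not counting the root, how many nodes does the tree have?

Count nodes per top-level branch (shared prefixes stored once):
  'l'-branch (lkymrhg, lkymrisnm, lkymrr, lkymrreig, lkymrreigrw, lkymrreii, lph): 20 nodes
  'o'-branch (oryntzwb): 8 nodes
Sum: 28

28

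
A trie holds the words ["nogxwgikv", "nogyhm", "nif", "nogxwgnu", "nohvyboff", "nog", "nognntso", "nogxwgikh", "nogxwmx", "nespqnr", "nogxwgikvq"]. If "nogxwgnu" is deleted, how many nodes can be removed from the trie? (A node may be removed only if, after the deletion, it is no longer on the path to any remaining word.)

2

Walk "nogxwgnu" from the leaf back toward the root, removing each node that no remaining word uses.
The suffix "nu" (2 nodes) is used only by "nogxwgnu"; the node for "nogxwg" still has the child "i", so pruning stops there.
Nodes removed: 2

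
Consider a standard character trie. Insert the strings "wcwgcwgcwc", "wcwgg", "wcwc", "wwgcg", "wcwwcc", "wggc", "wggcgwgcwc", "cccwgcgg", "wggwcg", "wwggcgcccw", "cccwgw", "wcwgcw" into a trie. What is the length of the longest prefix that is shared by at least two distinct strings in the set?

6

Equivalently: take the maximum, over all pairs, of their longest common prefix length.
"wcwgcw" and "wcwgcwgcwc" agree on "wcwgcw" (6 characters) before diverging; nothing deeper is shared.
Longest shared-prefix length: 6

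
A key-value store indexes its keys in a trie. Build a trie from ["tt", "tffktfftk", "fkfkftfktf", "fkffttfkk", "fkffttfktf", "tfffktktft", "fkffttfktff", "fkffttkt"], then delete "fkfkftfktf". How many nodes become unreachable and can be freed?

7

A node on "fkfkftfktf"'s path can go only if nothing else ends at it or branches off below it.
The suffix "kftfktf" (7 nodes) is used only by "fkfkftfktf"; the node for "fkf" still has the child "f", so pruning stops there.
Nodes removed: 7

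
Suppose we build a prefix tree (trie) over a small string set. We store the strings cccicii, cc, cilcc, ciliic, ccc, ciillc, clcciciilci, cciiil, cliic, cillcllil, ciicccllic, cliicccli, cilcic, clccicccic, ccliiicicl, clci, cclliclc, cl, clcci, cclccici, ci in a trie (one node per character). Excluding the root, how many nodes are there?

77

Trace insertions, counting only characters that open a new branch:
  "cccicii" → 7 new (c, c, c, i, c, i, i)
  "cc" → prefix "cc" already present; 0 new (none)
  "cilcc" → prefix "c" already present; 4 new (i, l, c, c)
  "ciliic" → prefix "cil" already present; 3 new (i, i, c)
  "ccc" → prefix "ccc" already present; 0 new (none)
  "ciillc" → prefix "ci" already present; 4 new (i, l, l, c)
  "clcciciilci" → prefix "c" already present; 10 new (l, c, c, i, c, i, i, l, c, i)
  "cciiil" → prefix "cc" already present; 4 new (i, i, i, l)
  "cliic" → prefix "cl" already present; 3 new (i, i, c)
  "cillcllil" → prefix "cil" already present; 6 new (l, c, l, l, i, l)
  "ciicccllic" → prefix "cii" already present; 7 new (c, c, c, l, l, i, c)
  "cliicccli" → prefix "cliic" already present; 4 new (c, c, l, i)
  "cilcic" → prefix "cilc" already present; 2 new (i, c)
  "clccicccic" → prefix "clccic" already present; 4 new (c, c, i, c)
  "ccliiicicl" → prefix "cc" already present; 8 new (l, i, i, i, c, i, c, l)
  "clci" → prefix "clc" already present; 1 new (i)
  "cclliclc" → prefix "ccl" already present; 5 new (l, i, c, l, c)
  "cl" → prefix "cl" already present; 0 new (none)
  "clcci" → prefix "clcci" already present; 0 new (none)
  "cclccici" → prefix "ccl" already present; 5 new (c, c, i, c, i)
  "ci" → prefix "ci" already present; 0 new (none)
Total nodes = 7 + 0 + 4 + 3 + 0 + 4 + 10 + 4 + 3 + 6 + 7 + 4 + 2 + 4 + 8 + 1 + 5 + 0 + 0 + 5 + 0 = 77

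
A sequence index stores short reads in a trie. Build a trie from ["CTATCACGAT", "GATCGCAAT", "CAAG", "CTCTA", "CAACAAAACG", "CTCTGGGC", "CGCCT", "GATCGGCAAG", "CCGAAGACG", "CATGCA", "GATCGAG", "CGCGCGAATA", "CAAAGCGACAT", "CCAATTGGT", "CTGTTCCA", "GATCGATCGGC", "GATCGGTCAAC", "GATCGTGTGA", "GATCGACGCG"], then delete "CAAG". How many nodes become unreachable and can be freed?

After clearing the end-marker at "CAAG", prune upward until reaching a node still needed by another word.
The suffix "G" (1 node) is used only by "CAAG"; the node for "CAA" still has the child "C", so pruning stops there.
Nodes removed: 1

1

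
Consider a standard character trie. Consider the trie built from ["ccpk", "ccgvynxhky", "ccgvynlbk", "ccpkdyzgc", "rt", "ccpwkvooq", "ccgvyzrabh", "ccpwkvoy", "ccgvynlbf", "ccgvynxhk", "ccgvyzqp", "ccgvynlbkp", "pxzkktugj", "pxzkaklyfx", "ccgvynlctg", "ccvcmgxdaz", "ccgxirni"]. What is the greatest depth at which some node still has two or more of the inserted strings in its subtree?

9

The deepest shared node is where two words last agree before diverging.
"ccgvynlbk" and "ccgvynlbkp" agree on "ccgvynlbk" (9 characters) before diverging; nothing deeper is shared.
Longest shared-prefix length: 9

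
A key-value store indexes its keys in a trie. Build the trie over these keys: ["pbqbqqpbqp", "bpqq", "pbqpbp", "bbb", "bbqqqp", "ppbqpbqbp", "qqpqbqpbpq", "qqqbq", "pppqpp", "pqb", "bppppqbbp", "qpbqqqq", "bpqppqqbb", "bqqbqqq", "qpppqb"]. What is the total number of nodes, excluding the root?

79

For each word, the new-node count is its length minus the longest prefix already in the trie:
  "pbqbqqpbqp" → 10 new (p, b, q, b, q, q, p, b, q, p)
  "bpqq" → 4 new (b, p, q, q)
  "pbqpbp" → prefix "pbq" already present; 3 new (p, b, p)
  "bbb" → prefix "b" already present; 2 new (b, b)
  "bbqqqp" → prefix "bb" already present; 4 new (q, q, q, p)
  "ppbqpbqbp" → prefix "p" already present; 8 new (p, b, q, p, b, q, b, p)
  "qqpqbqpbpq" → 10 new (q, q, p, q, b, q, p, b, p, q)
  "qqqbq" → prefix "qq" already present; 3 new (q, b, q)
  "pppqpp" → prefix "pp" already present; 4 new (p, q, p, p)
  "pqb" → prefix "p" already present; 2 new (q, b)
  "bppppqbbp" → prefix "bp" already present; 7 new (p, p, p, q, b, b, p)
  "qpbqqqq" → prefix "q" already present; 6 new (p, b, q, q, q, q)
  "bpqppqqbb" → prefix "bpq" already present; 6 new (p, p, q, q, b, b)
  "bqqbqqq" → prefix "b" already present; 6 new (q, q, b, q, q, q)
  "qpppqb" → prefix "qp" already present; 4 new (p, p, q, b)
Total nodes = 10 + 4 + 3 + 2 + 4 + 8 + 10 + 3 + 4 + 2 + 7 + 6 + 6 + 6 + 4 = 79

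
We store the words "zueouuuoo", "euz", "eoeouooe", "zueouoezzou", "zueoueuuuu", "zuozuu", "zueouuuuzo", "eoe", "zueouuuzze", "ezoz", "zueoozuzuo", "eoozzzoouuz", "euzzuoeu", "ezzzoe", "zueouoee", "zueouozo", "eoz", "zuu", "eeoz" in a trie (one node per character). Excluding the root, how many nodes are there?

75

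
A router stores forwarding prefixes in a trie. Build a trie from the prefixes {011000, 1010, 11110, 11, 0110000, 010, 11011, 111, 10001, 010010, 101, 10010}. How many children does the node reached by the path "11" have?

Follow the path "11" to its node, then look at its outgoing edges.
Distinct next characters after "11": 0, 1.
That node has 2 child edges.

2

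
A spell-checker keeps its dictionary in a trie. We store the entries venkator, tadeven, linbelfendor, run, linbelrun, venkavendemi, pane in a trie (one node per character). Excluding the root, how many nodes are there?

44

For each word, the new-node count is its length minus the longest prefix already in the trie:
  "venkator" → 8 new (v, e, n, k, a, t, o, r)
  "tadeven" → 7 new (t, a, d, e, v, e, n)
  "linbelfendor" → 12 new (l, i, n, b, e, l, f, e, n, d, o, r)
  "run" → 3 new (r, u, n)
  "linbelrun" → prefix "linbel" already present; 3 new (r, u, n)
  "venkavendemi" → prefix "venka" already present; 7 new (v, e, n, d, e, m, i)
  "pane" → 4 new (p, a, n, e)
Total nodes = 8 + 7 + 12 + 3 + 3 + 7 + 4 = 44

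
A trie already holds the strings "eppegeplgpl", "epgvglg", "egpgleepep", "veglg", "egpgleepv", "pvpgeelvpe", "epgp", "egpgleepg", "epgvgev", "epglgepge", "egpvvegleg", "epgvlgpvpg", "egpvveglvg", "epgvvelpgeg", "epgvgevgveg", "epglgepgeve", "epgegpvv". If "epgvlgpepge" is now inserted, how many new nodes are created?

4

The longest prefix of "epgvlgpepge" already in the trie is "epgvlgp" (length 7).
So 11 − 7 = 4 new nodes.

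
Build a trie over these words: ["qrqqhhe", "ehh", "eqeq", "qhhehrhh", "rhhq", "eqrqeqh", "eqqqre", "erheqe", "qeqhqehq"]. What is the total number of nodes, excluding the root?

45

Trace insertions, counting only characters that open a new branch:
  "qrqqhhe" → 7 new (q, r, q, q, h, h, e)
  "ehh" → 3 new (e, h, h)
  "eqeq" → prefix "e" already present; 3 new (q, e, q)
  "qhhehrhh" → prefix "q" already present; 7 new (h, h, e, h, r, h, h)
  "rhhq" → 4 new (r, h, h, q)
  "eqrqeqh" → prefix "eq" already present; 5 new (r, q, e, q, h)
  "eqqqre" → prefix "eq" already present; 4 new (q, q, r, e)
  "erheqe" → prefix "e" already present; 5 new (r, h, e, q, e)
  "qeqhqehq" → prefix "q" already present; 7 new (e, q, h, q, e, h, q)
Total nodes = 7 + 3 + 3 + 7 + 4 + 5 + 4 + 5 + 7 = 45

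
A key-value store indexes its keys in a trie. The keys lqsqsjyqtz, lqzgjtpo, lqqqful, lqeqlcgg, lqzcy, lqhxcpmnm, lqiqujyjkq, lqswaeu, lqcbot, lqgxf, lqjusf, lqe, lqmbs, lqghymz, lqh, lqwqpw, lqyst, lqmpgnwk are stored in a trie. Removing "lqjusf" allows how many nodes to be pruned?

4

A node on "lqjusf"'s path can go only if nothing else ends at it or branches off below it.
The suffix "jusf" (4 nodes) is used only by "lqjusf"; the node for "lq" still has the child "s", so pruning stops there.
Nodes removed: 4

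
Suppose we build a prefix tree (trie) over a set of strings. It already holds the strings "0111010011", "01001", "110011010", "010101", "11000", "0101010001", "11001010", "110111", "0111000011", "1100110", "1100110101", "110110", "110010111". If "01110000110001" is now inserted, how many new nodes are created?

4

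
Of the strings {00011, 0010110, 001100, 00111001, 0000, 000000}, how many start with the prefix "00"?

6

Walk to "00"; the words in its subtree are exactly those with that prefix.
Matches: "0000", "000000", "00011", "0010110", "001100", "00111001"
Count: 6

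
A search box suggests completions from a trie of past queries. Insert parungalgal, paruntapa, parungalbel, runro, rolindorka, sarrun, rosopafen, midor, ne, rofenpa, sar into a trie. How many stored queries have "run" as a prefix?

1

Walk to "run"; the words in its subtree are exactly those with that prefix.
Matches: "runro"
Count: 1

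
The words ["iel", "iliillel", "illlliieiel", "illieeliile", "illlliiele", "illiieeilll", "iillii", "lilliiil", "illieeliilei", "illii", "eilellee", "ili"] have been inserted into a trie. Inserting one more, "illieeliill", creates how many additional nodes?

1

Walking "illieeliill" from the root, the first 10 characters ("illieeliil") follow existing edges; "l" is the first miss.
Each of the 1 remaining characters creates one node.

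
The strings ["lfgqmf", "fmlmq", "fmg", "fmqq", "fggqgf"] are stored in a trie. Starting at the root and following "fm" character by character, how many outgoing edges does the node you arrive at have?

3

Walk "fm" from the root, arriving at one node.
Distinct next characters after "fm": g, l, q.
That node has 3 child edges.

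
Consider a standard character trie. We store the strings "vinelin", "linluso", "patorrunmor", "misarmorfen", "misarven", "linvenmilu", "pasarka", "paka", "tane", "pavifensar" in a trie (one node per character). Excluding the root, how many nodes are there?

Trace insertions, counting only characters that open a new branch:
  "vinelin" → 7 new (v, i, n, e, l, i, n)
  "linluso" → 7 new (l, i, n, l, u, s, o)
  "patorrunmor" → 11 new (p, a, t, o, r, r, u, n, m, o, r)
  "misarmorfen" → 11 new (m, i, s, a, r, m, o, r, f, e, n)
  "misarven" → prefix "misar" already present; 3 new (v, e, n)
  "linvenmilu" → prefix "lin" already present; 7 new (v, e, n, m, i, l, u)
  "pasarka" → prefix "pa" already present; 5 new (s, a, r, k, a)
  "paka" → prefix "pa" already present; 2 new (k, a)
  "tane" → 4 new (t, a, n, e)
  "pavifensar" → prefix "pa" already present; 8 new (v, i, f, e, n, s, a, r)
Total nodes = 7 + 7 + 11 + 11 + 3 + 7 + 5 + 2 + 4 + 8 = 65

65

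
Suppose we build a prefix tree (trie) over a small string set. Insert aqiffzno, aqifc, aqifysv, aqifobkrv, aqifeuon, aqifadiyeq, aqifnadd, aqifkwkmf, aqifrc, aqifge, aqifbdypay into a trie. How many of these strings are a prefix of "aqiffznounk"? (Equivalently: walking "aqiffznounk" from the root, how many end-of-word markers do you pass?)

1

Check each prefix of "aqiffznounk" against the stored set — each match is an end-marker on the path.
Prefixes of the query that are stored words: "aqiffzno"
Count: 1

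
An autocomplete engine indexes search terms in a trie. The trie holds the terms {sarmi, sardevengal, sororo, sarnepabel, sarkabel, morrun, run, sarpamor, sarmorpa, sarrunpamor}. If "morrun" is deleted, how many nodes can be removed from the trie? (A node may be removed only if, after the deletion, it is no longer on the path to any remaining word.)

6

Walk "morrun" from the leaf back toward the root, removing each node that no remaining word uses.
No other word shares any prefix with "morrun", so all 6 of its nodes go.
Nodes removed: 6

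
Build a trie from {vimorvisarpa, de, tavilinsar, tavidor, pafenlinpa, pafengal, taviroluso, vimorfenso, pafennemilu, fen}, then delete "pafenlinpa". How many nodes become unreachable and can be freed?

5

Walk "pafenlinpa" from the leaf back toward the root, removing each node that no remaining word uses.
The suffix "linpa" (5 nodes) is used only by "pafenlinpa"; the node for "pafen" still has the child "g", so pruning stops there.
Nodes removed: 5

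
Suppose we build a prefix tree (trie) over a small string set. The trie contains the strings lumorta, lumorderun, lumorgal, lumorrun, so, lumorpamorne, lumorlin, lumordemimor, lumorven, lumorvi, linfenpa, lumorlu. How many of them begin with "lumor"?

10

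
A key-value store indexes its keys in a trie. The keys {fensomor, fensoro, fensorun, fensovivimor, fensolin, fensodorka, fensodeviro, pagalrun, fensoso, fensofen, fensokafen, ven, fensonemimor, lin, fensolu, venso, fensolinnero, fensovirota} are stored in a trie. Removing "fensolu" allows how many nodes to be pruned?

A node on "fensolu"'s path can go only if nothing else ends at it or branches off below it.
The suffix "u" (1 node) is used only by "fensolu"; the node for "fensol" still has the child "i", so pruning stops there.
Nodes removed: 1

1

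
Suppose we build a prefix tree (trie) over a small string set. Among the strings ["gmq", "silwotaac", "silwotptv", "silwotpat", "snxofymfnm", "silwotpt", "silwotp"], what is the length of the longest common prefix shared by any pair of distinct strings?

8

Look for the deepest trie node that still has at least two words in its subtree.
"silwotpt" and "silwotptv" agree on "silwotpt" (8 characters) before diverging; nothing deeper is shared.
Longest shared-prefix length: 8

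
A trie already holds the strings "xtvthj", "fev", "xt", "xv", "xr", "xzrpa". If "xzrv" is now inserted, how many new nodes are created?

1

Walking "xzrv" from the root, the first 3 characters ("xzr") follow existing edges; "v" is the first miss.
Each of the 1 remaining characters creates one node.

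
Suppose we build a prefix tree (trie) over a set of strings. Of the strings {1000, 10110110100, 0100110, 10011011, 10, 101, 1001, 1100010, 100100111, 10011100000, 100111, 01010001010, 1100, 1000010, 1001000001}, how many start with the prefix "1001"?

Filter for entries beginning with "1001":
Matches: "1001", "1001000001", "100100111", "10011011", "100111", "10011100000"
Count: 6

6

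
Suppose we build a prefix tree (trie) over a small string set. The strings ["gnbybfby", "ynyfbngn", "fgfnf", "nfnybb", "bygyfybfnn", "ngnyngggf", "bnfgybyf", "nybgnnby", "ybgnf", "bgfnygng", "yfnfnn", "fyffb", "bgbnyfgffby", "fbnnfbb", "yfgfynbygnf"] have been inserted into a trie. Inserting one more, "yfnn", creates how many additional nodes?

1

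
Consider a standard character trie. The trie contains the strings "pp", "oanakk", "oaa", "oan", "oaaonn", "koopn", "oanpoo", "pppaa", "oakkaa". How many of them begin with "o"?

Walk to "o"; the words in its subtree are exactly those with that prefix.
Matches: "oaa", "oaaonn", "oakkaa", "oan", "oanakk", "oanpoo"
Count: 6

6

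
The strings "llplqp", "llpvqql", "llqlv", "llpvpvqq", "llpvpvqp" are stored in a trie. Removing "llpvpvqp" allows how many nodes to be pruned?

1

Walk "llpvpvqp" from the leaf back toward the root, removing each node that no remaining word uses.
The suffix "p" (1 node) is used only by "llpvpvqp"; the node for "llpvpvq" still has the child "q", so pruning stops there.
Nodes removed: 1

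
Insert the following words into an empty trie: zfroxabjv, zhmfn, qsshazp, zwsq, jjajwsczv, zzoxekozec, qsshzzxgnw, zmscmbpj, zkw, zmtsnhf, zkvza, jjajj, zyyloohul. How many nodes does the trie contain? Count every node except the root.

73

Trace insertions, counting only characters that open a new branch:
  "zfroxabjv" → 9 new (z, f, r, o, x, a, b, j, v)
  "zhmfn" → prefix "z" already present; 4 new (h, m, f, n)
  "qsshazp" → 7 new (q, s, s, h, a, z, p)
  "zwsq" → prefix "z" already present; 3 new (w, s, q)
  "jjajwsczv" → 9 new (j, j, a, j, w, s, c, z, v)
  "zzoxekozec" → prefix "z" already present; 9 new (z, o, x, e, k, o, z, e, c)
  "qsshzzxgnw" → prefix "qssh" already present; 6 new (z, z, x, g, n, w)
  "zmscmbpj" → prefix "z" already present; 7 new (m, s, c, m, b, p, j)
  "zkw" → prefix "z" already present; 2 new (k, w)
  "zmtsnhf" → prefix "zm" already present; 5 new (t, s, n, h, f)
  "zkvza" → prefix "zk" already present; 3 new (v, z, a)
  "jjajj" → prefix "jjaj" already present; 1 new (j)
  "zyyloohul" → prefix "z" already present; 8 new (y, y, l, o, o, h, u, l)
Total nodes = 9 + 4 + 7 + 3 + 9 + 9 + 6 + 7 + 2 + 5 + 3 + 1 + 8 = 73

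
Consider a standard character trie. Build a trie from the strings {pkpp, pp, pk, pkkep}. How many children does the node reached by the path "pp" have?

0

Follow the path "pp" to its node, then look at its outgoing edges.
No stored string extends past "pp".
That node has 0 child edges.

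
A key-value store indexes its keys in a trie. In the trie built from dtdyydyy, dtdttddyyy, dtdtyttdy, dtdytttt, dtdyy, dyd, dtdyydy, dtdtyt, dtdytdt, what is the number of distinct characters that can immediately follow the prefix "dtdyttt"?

1

Follow the path "dtdyttt" to its node, then look at its outgoing edges.
Distinct next characters after "dtdyttt": t.
That node has 1 child edge.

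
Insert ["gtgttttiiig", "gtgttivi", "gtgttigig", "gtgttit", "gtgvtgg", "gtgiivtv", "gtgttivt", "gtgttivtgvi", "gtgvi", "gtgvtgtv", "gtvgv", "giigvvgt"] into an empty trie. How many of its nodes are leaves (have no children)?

11

A leaf is a node with no children — equivalently, the end of a word that is not a proper prefix of any other stored word.
Those words: "giigvvgt", "gtgiivtv", "gtgttigig", "gtgttit", "gtgttivi", "gtgttivtgvi", "gtgttttiiig", "gtgvi", "gtgvtgg", "gtgvtgtv", "gtvgv"
Leaf count: 11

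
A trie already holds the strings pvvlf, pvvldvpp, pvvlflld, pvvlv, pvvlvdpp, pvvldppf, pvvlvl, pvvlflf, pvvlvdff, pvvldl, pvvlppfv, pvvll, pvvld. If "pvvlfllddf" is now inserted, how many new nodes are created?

2

"pvvlflld" is already a path in the trie; the remaining "df" must be added.
New nodes needed: |"pvvlfllddf"| − 8 = 10 − 8 = 2.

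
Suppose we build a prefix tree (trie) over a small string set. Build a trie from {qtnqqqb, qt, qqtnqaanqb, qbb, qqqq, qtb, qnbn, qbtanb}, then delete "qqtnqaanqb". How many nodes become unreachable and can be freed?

After clearing the end-marker at "qqtnqaanqb", prune upward until reaching a node still needed by another word.
The suffix "tnqaanqb" (8 nodes) is used only by "qqtnqaanqb"; the node for "qq" still has the child "q", so pruning stops there.
Nodes removed: 8

8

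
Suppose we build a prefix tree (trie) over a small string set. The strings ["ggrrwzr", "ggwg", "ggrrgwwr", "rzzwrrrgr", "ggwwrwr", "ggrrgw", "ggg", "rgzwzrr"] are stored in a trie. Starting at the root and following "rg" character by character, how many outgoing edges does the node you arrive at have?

Walk "rg" from the root, arriving at one node.
Characters that immediately follow "rg" among the stored strings: {z}.
That node has 1 child edge.

1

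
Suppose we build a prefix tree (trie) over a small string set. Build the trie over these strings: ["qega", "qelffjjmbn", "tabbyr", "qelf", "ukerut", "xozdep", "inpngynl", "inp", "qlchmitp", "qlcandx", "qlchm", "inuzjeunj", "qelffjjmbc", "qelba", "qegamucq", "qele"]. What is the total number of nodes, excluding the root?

Count nodes per top-level branch (shared prefixes stored once):
  'i'-branch (inp, inpngynl, inuzjeunj): 15 nodes
  'q'-branch (qega, qegamucq, qelba, qele, qelf, qelffjjmbc, qelffjjmbn, qlcandx, qlchm, qlchmitp): 31 nodes
  't'-branch (tabbyr): 6 nodes
  'u'-branch (ukerut): 6 nodes
  'x'-branch (xozdep): 6 nodes
Sum: 64

64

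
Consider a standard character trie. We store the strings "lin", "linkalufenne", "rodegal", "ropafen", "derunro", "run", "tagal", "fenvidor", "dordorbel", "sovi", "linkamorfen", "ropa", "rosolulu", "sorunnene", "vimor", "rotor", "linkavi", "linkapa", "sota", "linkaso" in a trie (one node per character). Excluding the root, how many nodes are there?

Count nodes per top-level branch (shared prefixes stored once):
  'd'-branch (derunro, dordorbel): 15 nodes
  'f'-branch (fenvidor): 8 nodes
  'l'-branch (lin, linkalufenne, linkamorfen, linkapa, linkaso, linkavi): 24 nodes
  'r'-branch (rodegal, ropa, ropafen, rosolulu, rotor, run): 23 nodes
  's'-branch (sorunnene, sota, sovi): 13 nodes
  't'-branch (tagal): 5 nodes
  'v'-branch (vimor): 5 nodes
Sum: 93

93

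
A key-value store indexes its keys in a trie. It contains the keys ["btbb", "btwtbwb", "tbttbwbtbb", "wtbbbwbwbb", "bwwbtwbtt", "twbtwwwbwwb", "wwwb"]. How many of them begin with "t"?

2

Filter for entries beginning with "t":
Matches: "tbttbwbtbb", "twbtwwwbwwb"
Count: 2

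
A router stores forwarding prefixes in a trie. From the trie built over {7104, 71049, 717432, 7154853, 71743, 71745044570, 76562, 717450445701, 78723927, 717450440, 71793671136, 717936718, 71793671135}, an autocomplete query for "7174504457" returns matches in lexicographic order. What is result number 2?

Words with prefix "7174504457", in lexicographic order: "71745044570", "717450445701"
Position 2: 717450445701

717450445701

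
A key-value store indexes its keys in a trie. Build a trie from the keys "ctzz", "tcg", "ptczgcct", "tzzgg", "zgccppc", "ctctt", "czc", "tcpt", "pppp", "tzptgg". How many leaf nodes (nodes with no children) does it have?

Leaves are exactly the stored words that no other stored word extends.
Those words: "ctctt", "ctzz", "czc", "pppp", "ptczgcct", "tcg", "tcpt", "tzptgg", "tzzgg", "zgccppc"
Leaf count: 10

10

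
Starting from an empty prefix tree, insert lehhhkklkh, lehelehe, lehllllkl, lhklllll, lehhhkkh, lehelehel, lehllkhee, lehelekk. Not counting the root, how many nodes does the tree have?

Trie structure (* marks end of a word):
(root)
└─ l
   ├─ e
   │  └─ h
   │     ├─ e
   │     │  └─ l
   │     │     └─ e
   │     │        ├─ h
   │     │        │  └─ e *
   │     │        │     └─ l *
   │     │        └─ k
   │     │           └─ k *
   │     ├─ h
   │     │  └─ h
   │     │     └─ k
   │     │        └─ k
   │     │           ├─ h *
   │     │           └─ l
   │     │              └─ k
   │     │                 └─ h *
   │     └─ l
   │        └─ l
   │           ├─ k
   │           │  └─ h
   │           │     └─ e
   │           │        └─ e *
   │           └─ l
   │              └─ l
   │                 └─ k
   │                    └─ l *
   └─ h
      └─ k
         └─ l
            └─ l
               └─ l
                  └─ l
                     └─ l *
Counting every labelled node above: 36.

36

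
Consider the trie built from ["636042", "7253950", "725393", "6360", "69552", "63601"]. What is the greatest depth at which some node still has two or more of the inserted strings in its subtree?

The deepest shared node is where two words last agree before diverging.
e.g. "725393" and "7253950" share the prefix "72539" of length 5; no pair shares a longer one.
Longest shared-prefix length: 5

5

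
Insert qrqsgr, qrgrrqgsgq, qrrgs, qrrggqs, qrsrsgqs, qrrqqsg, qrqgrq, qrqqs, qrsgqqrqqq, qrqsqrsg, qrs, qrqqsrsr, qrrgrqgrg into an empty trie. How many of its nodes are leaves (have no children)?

Leaves are exactly the stored words that no other stored word extends.
Those words: "qrgrrqgsgq", "qrqgrq", "qrqqsrsr", "qrqsgr", "qrqsqrsg", "qrrggqs", "qrrgrqgrg", "qrrgs", "qrrqqsg", "qrsgqqrqqq", "qrsrsgqs"
Leaf count: 11

11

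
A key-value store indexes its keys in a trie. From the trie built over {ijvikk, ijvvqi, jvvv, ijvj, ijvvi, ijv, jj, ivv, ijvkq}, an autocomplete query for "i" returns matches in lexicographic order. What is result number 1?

Words with prefix "i", in lexicographic order: "ijv", "ijvikk", "ijvj", "ijvkq", "ijvvi", "ijvvqi", "ivv"
The 1st is ijv.

ijv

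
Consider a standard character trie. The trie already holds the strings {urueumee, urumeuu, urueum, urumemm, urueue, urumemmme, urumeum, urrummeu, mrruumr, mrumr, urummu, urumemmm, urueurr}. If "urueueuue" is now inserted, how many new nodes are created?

3

Walking "urueueuue" from the root, the first 6 characters ("urueue") follow existing edges; "u" is the first miss.
New nodes needed: |"urueueuue"| − 6 = 9 − 6 = 3.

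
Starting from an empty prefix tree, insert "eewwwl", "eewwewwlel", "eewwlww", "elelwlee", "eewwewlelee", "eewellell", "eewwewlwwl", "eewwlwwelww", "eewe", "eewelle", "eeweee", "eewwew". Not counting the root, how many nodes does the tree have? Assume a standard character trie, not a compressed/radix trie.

42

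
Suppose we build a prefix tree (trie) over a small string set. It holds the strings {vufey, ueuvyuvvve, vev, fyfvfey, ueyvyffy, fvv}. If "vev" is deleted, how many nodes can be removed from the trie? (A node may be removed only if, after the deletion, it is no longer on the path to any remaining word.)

2

After clearing the end-marker at "vev", prune upward until reaching a node still needed by another word.
The suffix "ev" (2 nodes) is used only by "vev"; the node for "v" still has the child "u", so pruning stops there.
Nodes removed: 2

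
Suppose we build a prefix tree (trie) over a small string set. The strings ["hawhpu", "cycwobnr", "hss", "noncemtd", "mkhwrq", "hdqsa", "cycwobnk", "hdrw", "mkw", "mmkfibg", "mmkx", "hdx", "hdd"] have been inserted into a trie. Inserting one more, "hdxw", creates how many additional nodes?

1

The longest prefix of "hdxw" already in the trie is "hdx" (length 3).
New nodes needed: |"hdxw"| − 3 = 4 − 3 = 1.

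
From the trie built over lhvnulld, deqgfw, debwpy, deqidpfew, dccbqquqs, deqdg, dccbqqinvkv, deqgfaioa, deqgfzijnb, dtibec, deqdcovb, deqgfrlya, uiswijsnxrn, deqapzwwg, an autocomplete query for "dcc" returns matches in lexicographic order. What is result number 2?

dccbqquqs

Words with prefix "dcc", in lexicographic order: "dccbqqinvkv", "dccbqquqs"
Position 2: dccbqquqs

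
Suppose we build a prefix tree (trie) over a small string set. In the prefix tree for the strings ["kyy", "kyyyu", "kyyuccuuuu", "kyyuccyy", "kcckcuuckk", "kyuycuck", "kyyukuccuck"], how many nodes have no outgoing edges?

A leaf is a node with no children — equivalently, the end of a word that is not a proper prefix of any other stored word.
Those words: "kcckcuuckk", "kyuycuck", "kyyuccuuuu", "kyyuccyy", "kyyukuccuck", "kyyyu"
Leaf count: 6

6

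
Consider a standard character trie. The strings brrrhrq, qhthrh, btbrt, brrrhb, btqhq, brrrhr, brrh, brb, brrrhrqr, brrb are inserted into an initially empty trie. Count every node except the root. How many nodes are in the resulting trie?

25

Count nodes per top-level branch (shared prefixes stored once):
  'b'-branch (brb, brrb, brrh, brrrhb, brrrhr, brrrhrq, brrrhrqr, btbrt, btqhq): 19 nodes
  'q'-branch (qhthrh): 6 nodes
Sum: 25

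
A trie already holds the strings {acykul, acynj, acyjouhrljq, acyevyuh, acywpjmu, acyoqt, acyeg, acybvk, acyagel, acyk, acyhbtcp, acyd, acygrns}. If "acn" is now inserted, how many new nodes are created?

"ac" is already a path in the trie; the remaining "n" must be added.
Each of the 1 remaining characters creates one node.

1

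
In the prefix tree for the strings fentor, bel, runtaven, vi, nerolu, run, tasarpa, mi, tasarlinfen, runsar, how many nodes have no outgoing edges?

9

A leaf is a node with no children — equivalently, the end of a word that is not a proper prefix of any other stored word.
Those words: "bel", "fentor", "mi", "nerolu", "runsar", "runtaven", "tasarlinfen", "tasarpa", "vi"
Leaf count: 9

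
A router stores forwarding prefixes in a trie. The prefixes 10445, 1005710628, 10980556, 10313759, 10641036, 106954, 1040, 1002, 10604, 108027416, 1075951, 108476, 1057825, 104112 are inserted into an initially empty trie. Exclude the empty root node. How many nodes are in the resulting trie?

For each word, the new-node count is its length minus the longest prefix already in the trie:
  "10445" → 5 new (1, 0, 4, 4, 5)
  "1005710628" → prefix "10" already present; 8 new (0, 5, 7, 1, 0, 6, 2, 8)
  "10980556" → prefix "10" already present; 6 new (9, 8, 0, 5, 5, 6)
  "10313759" → prefix "10" already present; 6 new (3, 1, 3, 7, 5, 9)
  "10641036" → prefix "10" already present; 6 new (6, 4, 1, 0, 3, 6)
  "106954" → prefix "106" already present; 3 new (9, 5, 4)
  "1040" → prefix "104" already present; 1 new (0)
  "1002" → prefix "100" already present; 1 new (2)
  "10604" → prefix "106" already present; 2 new (0, 4)
  "108027416" → prefix "10" already present; 7 new (8, 0, 2, 7, 4, 1, 6)
  "1075951" → prefix "10" already present; 5 new (7, 5, 9, 5, 1)
  "108476" → prefix "108" already present; 3 new (4, 7, 6)
  "1057825" → prefix "10" already present; 5 new (5, 7, 8, 2, 5)
  "104112" → prefix "104" already present; 3 new (1, 1, 2)
Total nodes = 5 + 8 + 6 + 6 + 6 + 3 + 1 + 1 + 2 + 7 + 5 + 3 + 5 + 3 = 61

61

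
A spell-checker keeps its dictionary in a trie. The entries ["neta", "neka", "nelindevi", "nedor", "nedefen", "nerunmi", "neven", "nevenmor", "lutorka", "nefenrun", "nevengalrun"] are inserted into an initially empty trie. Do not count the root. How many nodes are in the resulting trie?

For each word, the new-node count is its length minus the longest prefix already in the trie:
  "neta" → 4 new (n, e, t, a)
  "neka" → prefix "ne" already present; 2 new (k, a)
  "nelindevi" → prefix "ne" already present; 7 new (l, i, n, d, e, v, i)
  "nedor" → prefix "ne" already present; 3 new (d, o, r)
  "nedefen" → prefix "ned" already present; 4 new (e, f, e, n)
  "nerunmi" → prefix "ne" already present; 5 new (r, u, n, m, i)
  "neven" → prefix "ne" already present; 3 new (v, e, n)
  "nevenmor" → prefix "neven" already present; 3 new (m, o, r)
  "lutorka" → 7 new (l, u, t, o, r, k, a)
  "nefenrun" → prefix "ne" already present; 6 new (f, e, n, r, u, n)
  "nevengalrun" → prefix "neven" already present; 6 new (g, a, l, r, u, n)
Total nodes = 4 + 2 + 7 + 3 + 4 + 5 + 3 + 3 + 7 + 6 + 6 = 50

50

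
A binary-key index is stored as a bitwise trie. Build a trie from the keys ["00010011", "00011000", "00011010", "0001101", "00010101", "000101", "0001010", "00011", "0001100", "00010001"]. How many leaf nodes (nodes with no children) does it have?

A leaf is a node with no children — equivalently, the end of a word that is not a proper prefix of any other stored word.
Those words: "00010001", "00010011", "00010101", "00011000", "00011010"
Leaf count: 5

5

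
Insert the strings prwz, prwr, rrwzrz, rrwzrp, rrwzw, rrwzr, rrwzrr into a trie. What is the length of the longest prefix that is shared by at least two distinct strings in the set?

5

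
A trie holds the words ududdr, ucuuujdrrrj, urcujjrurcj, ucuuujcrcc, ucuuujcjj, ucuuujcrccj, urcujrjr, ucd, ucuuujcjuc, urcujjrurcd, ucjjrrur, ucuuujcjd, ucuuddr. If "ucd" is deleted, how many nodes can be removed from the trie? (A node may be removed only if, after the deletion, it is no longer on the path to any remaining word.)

1

A node on "ucd"'s path can go only if nothing else ends at it or branches off below it.
The suffix "d" (1 node) is used only by "ucd"; the node for "uc" still has the child "u", so pruning stops there.
Nodes removed: 1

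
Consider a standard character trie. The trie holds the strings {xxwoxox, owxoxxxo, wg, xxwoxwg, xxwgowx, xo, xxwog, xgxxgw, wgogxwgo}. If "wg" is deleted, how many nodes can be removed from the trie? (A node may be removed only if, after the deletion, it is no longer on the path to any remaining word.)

Walk "wg" from the leaf back toward the root, removing each node that no remaining word uses.
Every node on "wg" is still needed (e.g. by "wgogxwgo"), so nothing is freed.
Nodes removed: 0

0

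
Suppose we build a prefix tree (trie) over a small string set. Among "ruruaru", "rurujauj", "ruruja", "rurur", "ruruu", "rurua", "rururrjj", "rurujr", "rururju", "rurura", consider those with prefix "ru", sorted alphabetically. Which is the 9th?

rururrjj

Filter for "ru…" and sort: "rurua", "ruruaru", "ruruja", "rurujauj", "rurujr", "rurur", "rurura", "rururju", "rururrjj", "ruruu"
Position 9: rururrjj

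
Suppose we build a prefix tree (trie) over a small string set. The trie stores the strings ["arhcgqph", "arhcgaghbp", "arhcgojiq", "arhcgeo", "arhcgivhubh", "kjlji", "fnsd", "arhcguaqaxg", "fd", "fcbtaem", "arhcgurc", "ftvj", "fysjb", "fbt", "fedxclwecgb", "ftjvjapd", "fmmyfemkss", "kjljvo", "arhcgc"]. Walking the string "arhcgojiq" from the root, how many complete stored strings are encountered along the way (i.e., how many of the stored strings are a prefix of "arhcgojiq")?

1

Check each prefix of "arhcgojiq" against the stored set — each match is an end-marker on the path.
Prefixes of the query that are stored words: "arhcgojiq"
Count: 1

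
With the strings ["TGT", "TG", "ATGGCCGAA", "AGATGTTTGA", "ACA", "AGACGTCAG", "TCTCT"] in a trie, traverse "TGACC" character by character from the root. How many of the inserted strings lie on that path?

1

Check each prefix of "TGACC" against the stored set — each match is an end-marker on the path.
Prefixes of the query that are stored words: "TG"
Count: 1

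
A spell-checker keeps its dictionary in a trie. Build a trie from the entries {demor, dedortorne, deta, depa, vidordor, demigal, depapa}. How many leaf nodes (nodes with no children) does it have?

6

A leaf is a node with no children — equivalently, the end of a word that is not a proper prefix of any other stored word.
Those words: "dedortorne", "demigal", "demor", "depapa", "deta", "vidordor"
Leaf count: 6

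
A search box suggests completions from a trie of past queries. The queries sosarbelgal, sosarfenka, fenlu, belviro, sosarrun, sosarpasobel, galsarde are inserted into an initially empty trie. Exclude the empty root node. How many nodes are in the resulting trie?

46

Trace insertions, counting only characters that open a new branch:
  "sosarbelgal" → 11 new (s, o, s, a, r, b, e, l, g, a, l)
  "sosarfenka" → prefix "sosar" already present; 5 new (f, e, n, k, a)
  "fenlu" → 5 new (f, e, n, l, u)
  "belviro" → 7 new (b, e, l, v, i, r, o)
  "sosarrun" → prefix "sosar" already present; 3 new (r, u, n)
  "sosarpasobel" → prefix "sosar" already present; 7 new (p, a, s, o, b, e, l)
  "galsarde" → 8 new (g, a, l, s, a, r, d, e)
Total nodes = 11 + 5 + 5 + 7 + 3 + 7 + 8 = 46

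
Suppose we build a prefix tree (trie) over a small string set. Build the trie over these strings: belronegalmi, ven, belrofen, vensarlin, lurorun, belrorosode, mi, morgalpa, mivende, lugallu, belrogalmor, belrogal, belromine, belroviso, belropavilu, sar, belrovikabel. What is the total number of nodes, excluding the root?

84

Trace insertions, counting only characters that open a new branch:
  "belronegalmi" → 12 new (b, e, l, r, o, n, e, g, a, l, m, i)
  "ven" → 3 new (v, e, n)
  "belrofen" → prefix "belro" already present; 3 new (f, e, n)
  "vensarlin" → prefix "ven" already present; 6 new (s, a, r, l, i, n)
  "lurorun" → 7 new (l, u, r, o, r, u, n)
  "belrorosode" → prefix "belro" already present; 6 new (r, o, s, o, d, e)
  "mi" → 2 new (m, i)
  "morgalpa" → prefix "m" already present; 7 new (o, r, g, a, l, p, a)
  "mivende" → prefix "mi" already present; 5 new (v, e, n, d, e)
  "lugallu" → prefix "lu" already present; 5 new (g, a, l, l, u)
  "belrogalmor" → prefix "belro" already present; 6 new (g, a, l, m, o, r)
  "belrogal" → prefix "belrogal" already present; 0 new (none)
  "belromine" → prefix "belro" already present; 4 new (m, i, n, e)
  "belroviso" → prefix "belro" already present; 4 new (v, i, s, o)
  "belropavilu" → prefix "belro" already present; 6 new (p, a, v, i, l, u)
  "sar" → 3 new (s, a, r)
  "belrovikabel" → prefix "belrovi" already present; 5 new (k, a, b, e, l)
Total nodes = 12 + 3 + 3 + 6 + 7 + 6 + 2 + 7 + 5 + 5 + 6 + 0 + 4 + 4 + 6 + 3 + 5 = 84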